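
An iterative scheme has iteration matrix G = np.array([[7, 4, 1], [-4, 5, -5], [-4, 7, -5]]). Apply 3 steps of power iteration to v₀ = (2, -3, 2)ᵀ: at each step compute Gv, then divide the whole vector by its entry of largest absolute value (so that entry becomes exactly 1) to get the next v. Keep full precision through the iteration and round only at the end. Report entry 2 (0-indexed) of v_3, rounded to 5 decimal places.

-0.93280

Gv0 = (4.000000, -33.000000, -39.000000); divide by -39.000000 → v1 = (-0.102564, 0.846154, 1.000000)
Gv1 = (3.666667, -0.358974, 1.333333); divide by 3.666667 → v2 = (1.000000, -0.097902, 0.363636)
Gv2 = (6.972028, -6.307692, -6.503497); divide by 6.972028 → v3 = (1.000000, -0.904714, -0.932798)
Requested entry of v3: 930/-997 = -0.93280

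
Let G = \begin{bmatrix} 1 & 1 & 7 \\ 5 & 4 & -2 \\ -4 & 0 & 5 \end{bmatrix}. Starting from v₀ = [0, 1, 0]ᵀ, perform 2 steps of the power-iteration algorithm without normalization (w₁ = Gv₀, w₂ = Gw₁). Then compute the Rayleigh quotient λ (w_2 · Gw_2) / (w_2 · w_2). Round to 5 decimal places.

w1 = Gv₀ = (1·0 + 1·1 + 7·0; 5·0 + 4·1 + (-2)·0; (-4)·0 + 0·1 + 5·0) = (1, 4, 0)
w2 = Gw1 = (1·1 + 1·4 + 7·0; 5·1 + 4·4 + (-2)·0; (-4)·1 + 0·4 + 5·0) = (5, 21, -4)
Gw2 = (-2, 117, -40)
w2·Gw2 = 5·(-2) + 21·117 + (-4)·(-40) = 2607; w2·w2 = 5·5 + 21·21 + (-4)·(-4) = 482
λ ≈ 2607/482 = 5.40871

λ ≈ 5.40871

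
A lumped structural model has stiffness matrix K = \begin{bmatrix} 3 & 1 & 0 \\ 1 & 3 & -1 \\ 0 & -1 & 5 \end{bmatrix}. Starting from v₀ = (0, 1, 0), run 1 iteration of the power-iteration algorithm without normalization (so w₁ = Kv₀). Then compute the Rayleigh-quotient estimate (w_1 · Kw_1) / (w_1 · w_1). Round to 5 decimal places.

λ ≈ 4.27273

w1 = Kv₀ = (3·0 + 1·1 + 0·0; 1·0 + 3·1 + (-1)·0; 0·0 + (-1)·1 + 5·0) = (1, 3, -1)
Kw1 = (6, 11, -8)
w1·Kw1 = 1·6 + 3·11 + (-1)·(-8) = 47; w1·w1 = 1·1 + 3·3 + (-1)·(-1) = 11
λ ≈ 47/11 = 4.27273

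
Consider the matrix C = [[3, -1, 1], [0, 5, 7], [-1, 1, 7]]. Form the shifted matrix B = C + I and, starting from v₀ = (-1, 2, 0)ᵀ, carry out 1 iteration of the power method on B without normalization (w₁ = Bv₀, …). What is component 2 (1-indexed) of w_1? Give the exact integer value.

B = C + I has rows (4, -1, 1); (0, 6, 7); (-1, 1, 8)
w1 = Bv₀ = (4·(-1) + (-1)·2 + 1·0; 0·(-1) + 6·2 + 7·0; (-1)·(-1) + 1·2 + 8·0) = (-6, 12, 3)
Requested component of w1: 12

12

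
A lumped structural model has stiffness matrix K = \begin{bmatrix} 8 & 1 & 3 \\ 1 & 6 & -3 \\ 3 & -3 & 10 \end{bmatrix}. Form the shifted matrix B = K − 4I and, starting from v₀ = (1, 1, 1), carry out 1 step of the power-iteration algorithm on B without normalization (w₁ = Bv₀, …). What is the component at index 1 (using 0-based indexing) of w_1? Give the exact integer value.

B = K − 4I has rows (4, 1, 3); (1, 2, -3); (3, -3, 6)
w1 = Bv₀ = (4·1 + 1·1 + 3·1; 1·1 + 2·1 + (-3)·1; 3·1 + (-3)·1 + 6·1) = (8, 0, 6)
Requested component of w1: 0

0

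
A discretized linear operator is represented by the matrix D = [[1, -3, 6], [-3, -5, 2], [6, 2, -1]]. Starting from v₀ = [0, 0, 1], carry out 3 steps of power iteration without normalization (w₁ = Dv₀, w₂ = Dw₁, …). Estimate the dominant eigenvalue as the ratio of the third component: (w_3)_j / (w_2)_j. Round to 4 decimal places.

λ ≈ -3.3415

w1 = Dv₀ = (1·0 + (-3)·0 + 6·1; (-3)·0 + (-5)·0 + 2·1; 6·0 + 2·0 + (-1)·1) = (6, 2, -1)
w2 = Dw1 = (1·6 + (-3)·2 + 6·(-1); (-3)·6 + (-5)·2 + 2·(-1); 6·6 + 2·2 + (-1)·(-1)) = (-6, -30, 41)
w3 = Dw2 = (330, 250, -137)
Ratio at component: -137 / 41 = -3.3415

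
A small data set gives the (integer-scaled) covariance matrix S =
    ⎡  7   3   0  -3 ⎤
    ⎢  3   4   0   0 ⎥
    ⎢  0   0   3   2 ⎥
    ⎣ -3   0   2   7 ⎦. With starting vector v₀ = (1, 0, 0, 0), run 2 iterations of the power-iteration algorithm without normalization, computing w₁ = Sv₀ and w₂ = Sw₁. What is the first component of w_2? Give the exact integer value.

67

w1 = Sv₀ = (7, 3, 0, -3)
w2 = Sw1 = (67, 33, -6, -42)
The requested component of w2 is 67.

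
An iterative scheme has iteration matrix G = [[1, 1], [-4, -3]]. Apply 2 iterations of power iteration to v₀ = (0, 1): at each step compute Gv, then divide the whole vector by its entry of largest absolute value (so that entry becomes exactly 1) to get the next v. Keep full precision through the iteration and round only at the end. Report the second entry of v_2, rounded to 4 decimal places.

1.0000

Gv0 = (1.00000, -3.00000); divide by -3.00000 → v1 = (-0.33333, 1.00000)
Gv1 = (0.66667, -1.66667); divide by -1.66667 → v2 = (-0.40000, 1.00000)
Requested entry of v2: 5/5 = 1.0000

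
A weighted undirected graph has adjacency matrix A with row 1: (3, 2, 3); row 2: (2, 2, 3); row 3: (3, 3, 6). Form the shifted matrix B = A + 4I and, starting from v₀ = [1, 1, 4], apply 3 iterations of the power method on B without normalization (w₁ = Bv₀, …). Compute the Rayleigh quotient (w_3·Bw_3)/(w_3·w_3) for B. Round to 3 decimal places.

B = A + 4I has rows (7, 2, 3); (2, 6, 3); (3, 3, 10)
w1 = Bv₀ = (7·1 + 2·1 + 3·4; 2·1 + 6·1 + 3·4; 3·1 + 3·1 + 10·4) = (21, 20, 46)
w2 = Bw1 = (7·21 + 2·20 + 3·46; 2·21 + 6·20 + 3·46; 3·21 + 3·20 + 10·46) = (325, 300, 583)
w3 = Bw2 = (4624, 4199, 7705)
Bw3 = (63881, 57557, 103519)
w3·Bw3 = 1334681482; w3·w3 = 98380002; μ ≈ 1334681482/98380002 = 13.567

μ ≈ 13.567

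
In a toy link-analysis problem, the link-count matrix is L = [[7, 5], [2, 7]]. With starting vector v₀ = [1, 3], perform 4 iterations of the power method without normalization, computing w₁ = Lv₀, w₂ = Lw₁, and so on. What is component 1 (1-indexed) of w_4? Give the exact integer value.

30221

w1 = Lv₀ = (22, 23)
w2 = Lw1 = (269, 205)
w3 = Lw2 = (2908, 1973)
w4 = Lw3 = (30221, 19627)
The requested component of w4 is 30221.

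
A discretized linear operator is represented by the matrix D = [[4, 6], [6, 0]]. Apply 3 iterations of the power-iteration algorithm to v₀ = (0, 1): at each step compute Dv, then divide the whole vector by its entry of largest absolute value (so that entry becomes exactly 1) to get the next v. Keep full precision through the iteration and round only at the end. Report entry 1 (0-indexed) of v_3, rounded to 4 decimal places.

Dv0 = (6.00000, 0.00000); divide by 6.00000 → v1 = (1.00000, 0.00000)
Dv1 = (4.00000, 6.00000); divide by 6.00000 → v2 = (0.66667, 1.00000)
Dv2 = (8.66667, 4.00000); divide by 8.66667 → v3 = (1.00000, 0.46154)
Requested entry of v3: 144/312 = 0.4615

0.4615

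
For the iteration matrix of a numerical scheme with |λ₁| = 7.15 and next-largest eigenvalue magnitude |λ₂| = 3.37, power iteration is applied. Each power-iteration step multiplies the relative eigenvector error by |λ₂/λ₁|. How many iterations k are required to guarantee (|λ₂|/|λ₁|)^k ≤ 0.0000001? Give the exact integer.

|λ₂/λ₁| = 3.37/7.15 = 0.47133
Need k ≥ ln(0.0000001) / ln(0.47133) = -16.1181 / -0.7522 ≈ 21.428
Smallest integer k satisfying the bound: 22

22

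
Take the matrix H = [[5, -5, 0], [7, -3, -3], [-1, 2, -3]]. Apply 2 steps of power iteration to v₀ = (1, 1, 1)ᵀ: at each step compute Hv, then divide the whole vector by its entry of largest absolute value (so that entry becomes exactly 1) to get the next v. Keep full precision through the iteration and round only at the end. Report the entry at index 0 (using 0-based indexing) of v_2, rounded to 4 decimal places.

-0.6250

Hv0 = (0.00000, 1.00000, -2.00000); divide by -2.00000 → v1 = (0.00000, -0.50000, 1.00000)
Hv1 = (2.50000, -1.50000, -4.00000); divide by -4.00000 → v2 = (-0.62500, 0.37500, 1.00000)
Requested entry of v2: -5/8 = -0.6250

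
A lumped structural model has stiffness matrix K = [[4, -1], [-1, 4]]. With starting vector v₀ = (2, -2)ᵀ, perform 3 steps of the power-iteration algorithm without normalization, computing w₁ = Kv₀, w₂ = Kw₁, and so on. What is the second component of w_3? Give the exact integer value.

w1 = Kv₀ = (4·2 + (-1)·(-2); (-1)·2 + 4·(-2)) = (10, -10)
w2 = Kw1 = (4·10 + (-1)·(-10); (-1)·10 + 4·(-10)) = (50, -50)
w3 = Kw2 = (250, -250)
The requested component of w3 is -250.

-250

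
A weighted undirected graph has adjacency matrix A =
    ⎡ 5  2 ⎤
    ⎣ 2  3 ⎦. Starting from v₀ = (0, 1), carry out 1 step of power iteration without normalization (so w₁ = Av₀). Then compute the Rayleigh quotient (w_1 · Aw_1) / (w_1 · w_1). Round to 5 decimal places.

w1 = Av₀ = (5·0 + 2·1; 2·0 + 3·1) = (2, 3)
Aw1 = (16, 13)
w1·Aw1 = 2·16 + 3·13 = 71; w1·w1 = 2·2 + 3·3 = 13
λ ≈ 71/13 = 5.46154

λ ≈ 5.46154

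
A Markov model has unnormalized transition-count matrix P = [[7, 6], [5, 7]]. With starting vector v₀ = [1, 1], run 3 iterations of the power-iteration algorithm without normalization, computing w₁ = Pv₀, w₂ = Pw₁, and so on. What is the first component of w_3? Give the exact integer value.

2035

w1 = Pv₀ = (7·1 + 6·1; 5·1 + 7·1) = (13, 12)
w2 = Pw1 = (7·13 + 6·12; 5·13 + 7·12) = (163, 149)
w3 = Pw2 = (2035, 1858)
The requested component of w3 is 2035.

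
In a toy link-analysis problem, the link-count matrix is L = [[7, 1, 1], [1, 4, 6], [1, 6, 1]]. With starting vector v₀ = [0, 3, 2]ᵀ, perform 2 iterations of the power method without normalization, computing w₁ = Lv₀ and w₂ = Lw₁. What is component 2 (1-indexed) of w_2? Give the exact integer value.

w1 = Lv₀ = (7·0 + 1·3 + 1·2; 1·0 + 4·3 + 6·2; 1·0 + 6·3 + 1·2) = (5, 24, 20)
w2 = Lw1 = (7·5 + 1·24 + 1·20; 1·5 + 4·24 + 6·20; 1·5 + 6·24 + 1·20) = (79, 221, 169)
The requested component of w2 is 221.

221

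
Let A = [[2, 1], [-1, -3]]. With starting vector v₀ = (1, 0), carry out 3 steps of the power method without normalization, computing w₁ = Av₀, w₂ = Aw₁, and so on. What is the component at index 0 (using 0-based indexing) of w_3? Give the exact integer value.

w1 = Av₀ = (2·1 + 1·0; (-1)·1 + (-3)·0) = (2, -1)
w2 = Aw1 = (2·2 + 1·(-1); (-1)·2 + (-3)·(-1)) = (3, 1)
w3 = Aw2 = (7, -6)
The requested component of w3 is 7.

7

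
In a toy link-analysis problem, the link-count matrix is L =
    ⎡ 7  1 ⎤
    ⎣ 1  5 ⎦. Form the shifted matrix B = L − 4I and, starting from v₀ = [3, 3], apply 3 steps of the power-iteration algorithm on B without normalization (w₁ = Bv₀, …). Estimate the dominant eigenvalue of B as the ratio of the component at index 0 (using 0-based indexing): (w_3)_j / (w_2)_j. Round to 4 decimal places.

μ ≈ 3.4286

B = L − 4I has rows (3, 1); (1, 1)
w1 = Bv₀ = (12, 6)
w2 = Bw1 = (42, 18)
w3 = Bw2 = (144, 60)
Ratio: 144/42 = 3.4286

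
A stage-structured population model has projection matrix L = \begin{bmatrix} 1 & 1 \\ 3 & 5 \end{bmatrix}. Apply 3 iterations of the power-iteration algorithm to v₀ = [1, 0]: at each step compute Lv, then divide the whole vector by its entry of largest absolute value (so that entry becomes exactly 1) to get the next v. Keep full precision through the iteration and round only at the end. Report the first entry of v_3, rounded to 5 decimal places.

Lv0 = (1.000000, 3.000000); divide by 3.000000 → v1 = (0.333333, 1.000000)
Lv1 = (1.333333, 6.000000); divide by 6.000000 → v2 = (0.222222, 1.000000)
Lv2 = (1.222222, 5.666667); divide by 5.666667 → v3 = (0.215686, 1.000000)
Requested entry of v3: 22/102 = 0.21569

0.21569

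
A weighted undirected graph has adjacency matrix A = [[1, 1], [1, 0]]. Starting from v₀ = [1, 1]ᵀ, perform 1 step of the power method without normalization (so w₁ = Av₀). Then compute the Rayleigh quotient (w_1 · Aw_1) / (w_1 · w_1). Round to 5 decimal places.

λ ≈ 1.60000

w1 = Av₀ = (1·1 + 1·1; 1·1 + 0·1) = (2, 1)
Aw1 = (3, 2)
w1·Aw1 = 2·3 + 1·2 = 8; w1·w1 = 2·2 + 1·1 = 5
λ ≈ 8/5 = 1.60000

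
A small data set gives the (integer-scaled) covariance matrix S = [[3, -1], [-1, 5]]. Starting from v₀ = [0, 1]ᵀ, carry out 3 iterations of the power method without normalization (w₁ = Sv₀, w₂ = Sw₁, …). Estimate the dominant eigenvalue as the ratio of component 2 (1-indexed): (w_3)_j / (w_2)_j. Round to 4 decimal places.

5.3077

w1 = Sv₀ = (3·0 + (-1)·1; (-1)·0 + 5·1) = (-1, 5)
w2 = Sw1 = (3·(-1) + (-1)·5; (-1)·(-1) + 5·5) = (-8, 26)
w3 = Sw2 = (-50, 138)
Ratio at component: 138 / 26 = 5.3077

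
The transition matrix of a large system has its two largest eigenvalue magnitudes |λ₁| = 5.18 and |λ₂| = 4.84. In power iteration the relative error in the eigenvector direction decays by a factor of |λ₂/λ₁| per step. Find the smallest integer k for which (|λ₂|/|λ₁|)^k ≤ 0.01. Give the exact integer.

|λ₂/λ₁| = 4.84/5.18 = 0.93436
Need k ≥ ln(0.01) / ln(0.93436) = -4.6052 / -0.0679 ≈ 67.832
Smallest integer k satisfying the bound: 68

68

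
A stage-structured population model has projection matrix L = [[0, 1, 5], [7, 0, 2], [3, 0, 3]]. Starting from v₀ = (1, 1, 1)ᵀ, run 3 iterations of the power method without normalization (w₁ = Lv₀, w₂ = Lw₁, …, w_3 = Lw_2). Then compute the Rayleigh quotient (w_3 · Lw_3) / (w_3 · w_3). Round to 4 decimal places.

w1 = Lv₀ = (0·1 + 1·1 + 5·1; 7·1 + 0·1 + 2·1; 3·1 + 0·1 + 3·1) = (6, 9, 6)
w2 = Lw1 = (0·6 + 1·9 + 5·6; 7·6 + 0·9 + 2·6; 3·6 + 0·9 + 3·6) = (39, 54, 36)
w3 = Lw2 = (234, 345, 225)
Lw3 = (1470, 2088, 1377)
w3·Lw3 = 234·1470 + 345·2088 + 225·1377 = 1374165; w3·w3 = 234·234 + 345·345 + 225·225 = 224406
λ ≈ 1374165/224406 = 6.1236

6.1236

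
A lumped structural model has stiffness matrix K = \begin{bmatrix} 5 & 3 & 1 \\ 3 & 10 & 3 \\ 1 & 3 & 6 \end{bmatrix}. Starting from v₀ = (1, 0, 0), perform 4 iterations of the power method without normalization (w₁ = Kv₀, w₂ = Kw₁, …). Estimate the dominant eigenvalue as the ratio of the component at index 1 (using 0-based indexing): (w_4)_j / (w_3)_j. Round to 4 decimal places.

12.9674

w1 = Kv₀ = (5·1 + 3·0 + 1·0; 3·1 + 10·0 + 3·0; 1·1 + 3·0 + 6·0) = (5, 3, 1)
w2 = Kw1 = (5·5 + 3·3 + 1·1; 3·5 + 10·3 + 3·1; 1·5 + 3·3 + 6·1) = (35, 48, 20)
w3 = Kw2 = (339, 645, 299)
w4 = Kw3 = (3929, 8364, 4068)
Ratio at component: 8364 / 645 = 12.9674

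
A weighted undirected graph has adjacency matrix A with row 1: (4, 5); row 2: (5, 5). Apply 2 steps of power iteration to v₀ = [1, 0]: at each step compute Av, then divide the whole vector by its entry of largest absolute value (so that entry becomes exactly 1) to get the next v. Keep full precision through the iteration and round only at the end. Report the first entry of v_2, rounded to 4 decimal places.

0.9111

Av0 = (4.00000, 5.00000); divide by 5.00000 → v1 = (0.80000, 1.00000)
Av1 = (8.20000, 9.00000); divide by 9.00000 → v2 = (0.91111, 1.00000)
Requested entry of v2: 41/45 = 0.9111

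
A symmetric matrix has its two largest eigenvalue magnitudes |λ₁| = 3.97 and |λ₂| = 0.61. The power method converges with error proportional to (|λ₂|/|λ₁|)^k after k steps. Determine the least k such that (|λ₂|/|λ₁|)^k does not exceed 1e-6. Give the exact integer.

8

|λ₂/λ₁| = 0.61/3.97 = 0.15365
Need k ≥ ln(1e-6) / ln(0.15365) = -13.8155 / -1.8731 ≈ 7.376
Smallest integer k satisfying the bound: 8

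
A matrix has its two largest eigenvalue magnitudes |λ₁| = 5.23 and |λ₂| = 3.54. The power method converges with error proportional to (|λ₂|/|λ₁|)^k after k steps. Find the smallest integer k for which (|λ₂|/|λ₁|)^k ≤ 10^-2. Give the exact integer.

12

|λ₂/λ₁| = 3.54/5.23 = 0.67686
Need k ≥ ln(10^-2) / ln(0.67686) = -4.6052 / -0.3903 ≈ 11.800
Smallest integer k satisfying the bound: 12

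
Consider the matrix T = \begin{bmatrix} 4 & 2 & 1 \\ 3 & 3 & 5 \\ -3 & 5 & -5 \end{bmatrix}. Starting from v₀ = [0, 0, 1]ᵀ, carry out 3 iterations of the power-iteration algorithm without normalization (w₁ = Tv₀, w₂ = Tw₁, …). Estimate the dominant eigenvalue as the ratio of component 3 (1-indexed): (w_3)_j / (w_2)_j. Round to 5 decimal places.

λ ≈ -6.31915

w1 = Tv₀ = (4·0 + 2·0 + 1·1; 3·0 + 3·0 + 5·1; (-3)·0 + 5·0 + (-5)·1) = (1, 5, -5)
w2 = Tw1 = (4·1 + 2·5 + 1·(-5); 3·1 + 3·5 + 5·(-5); (-3)·1 + 5·5 + (-5)·(-5)) = (9, -7, 47)
w3 = Tw2 = (69, 241, -297)
Ratio at component: -297 / 47 = -6.31915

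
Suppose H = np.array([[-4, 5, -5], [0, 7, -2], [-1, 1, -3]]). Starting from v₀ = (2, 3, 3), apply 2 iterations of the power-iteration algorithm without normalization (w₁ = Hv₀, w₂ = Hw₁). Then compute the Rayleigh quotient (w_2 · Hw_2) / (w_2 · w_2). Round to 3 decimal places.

λ ≈ 1.332

w1 = Hv₀ = ((-4)·2 + 5·3 + (-5)·3; 0·2 + 7·3 + (-2)·3; (-1)·2 + 1·3 + (-3)·3) = (-8, 15, -8)
w2 = Hw1 = ((-4)·(-8) + 5·15 + (-5)·(-8); 0·(-8) + 7·15 + (-2)·(-8); (-1)·(-8) + 1·15 + (-3)·(-8)) = (147, 121, 47)
Hw2 = (-218, 753, -167)
w2·Hw2 = 147·(-218) + 121·753 + 47·(-167) = 51218; w2·w2 = 147·147 + 121·121 + 47·47 = 38459
λ ≈ 51218/38459 = 1.332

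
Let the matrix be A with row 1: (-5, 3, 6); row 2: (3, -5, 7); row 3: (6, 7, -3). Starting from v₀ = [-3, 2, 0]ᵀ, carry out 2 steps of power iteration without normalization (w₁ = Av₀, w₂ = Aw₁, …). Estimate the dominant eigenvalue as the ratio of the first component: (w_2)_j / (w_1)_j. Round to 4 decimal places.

w1 = Av₀ = ((-5)·(-3) + 3·2 + 6·0; 3·(-3) + (-5)·2 + 7·0; 6·(-3) + 7·2 + (-3)·0) = (21, -19, -4)
w2 = Aw1 = ((-5)·21 + 3·(-19) + 6·(-4); 3·21 + (-5)·(-19) + 7·(-4); 6·21 + 7·(-19) + (-3)·(-4)) = (-186, 130, 5)
Ratio at component: -186 / 21 = -8.8571

λ ≈ -8.8571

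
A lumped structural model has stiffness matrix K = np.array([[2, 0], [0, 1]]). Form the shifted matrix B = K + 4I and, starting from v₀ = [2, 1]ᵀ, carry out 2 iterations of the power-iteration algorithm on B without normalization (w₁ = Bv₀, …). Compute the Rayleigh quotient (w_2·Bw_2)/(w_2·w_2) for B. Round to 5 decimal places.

B = K + 4I has rows (6, 0); (0, 5)
w1 = Bv₀ = (12, 5)
w2 = Bw1 = (72, 25)
Bw2 = (432, 125)
w2·Bw2 = 34229; w2·w2 = 5809; μ ≈ 34229/5809 = 5.89241

5.89241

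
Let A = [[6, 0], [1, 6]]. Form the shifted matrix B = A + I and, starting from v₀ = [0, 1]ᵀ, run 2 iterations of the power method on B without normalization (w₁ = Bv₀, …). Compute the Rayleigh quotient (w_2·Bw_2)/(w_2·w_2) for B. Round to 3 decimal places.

μ ≈ 7.000

B = A + I has rows (7, 0); (1, 7)
w1 = Bv₀ = (0, 7)
w2 = Bw1 = (0, 49)
Bw2 = (0, 343)
w2·Bw2 = 16807; w2·w2 = 2401; μ ≈ 16807/2401 = 7.000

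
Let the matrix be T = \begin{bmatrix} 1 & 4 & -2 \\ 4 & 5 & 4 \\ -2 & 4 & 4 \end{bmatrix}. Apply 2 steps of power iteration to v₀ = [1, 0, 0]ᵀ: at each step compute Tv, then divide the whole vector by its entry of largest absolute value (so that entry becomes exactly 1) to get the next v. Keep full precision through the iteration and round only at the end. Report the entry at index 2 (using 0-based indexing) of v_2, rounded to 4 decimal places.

Tv0 = (1.00000, 4.00000, -2.00000); divide by 4.00000 → v1 = (0.25000, 1.00000, -0.50000)
Tv1 = (5.25000, 4.00000, 1.50000); divide by 5.25000 → v2 = (1.00000, 0.76190, 0.28571)
Requested entry of v2: 6/21 = 0.2857

0.2857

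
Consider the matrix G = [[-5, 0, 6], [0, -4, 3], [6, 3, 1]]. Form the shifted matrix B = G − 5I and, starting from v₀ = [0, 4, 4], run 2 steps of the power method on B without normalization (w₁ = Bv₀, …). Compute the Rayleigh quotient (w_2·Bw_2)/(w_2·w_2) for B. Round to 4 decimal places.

B = G − 5I has rows (-10, 0, 6); (0, -9, 3); (6, 3, -4)
w1 = Bv₀ = ((-10)·0 + 0·4 + 6·4; 0·0 + (-9)·4 + 3·4; 6·0 + 3·4 + (-4)·4) = (24, -24, -4)
w2 = Bw1 = ((-10)·24 + 0·(-24) + 6·(-4); 0·24 + (-9)·(-24) + 3·(-4); 6·24 + 3·(-24) + (-4)·(-4)) = (-264, 204, 88)
Bw2 = (3168, -1572, -1324)
w2·Bw2 = -1273552; w2·w2 = 119056; μ ≈ -1273552/119056 = -10.6971

-10.6971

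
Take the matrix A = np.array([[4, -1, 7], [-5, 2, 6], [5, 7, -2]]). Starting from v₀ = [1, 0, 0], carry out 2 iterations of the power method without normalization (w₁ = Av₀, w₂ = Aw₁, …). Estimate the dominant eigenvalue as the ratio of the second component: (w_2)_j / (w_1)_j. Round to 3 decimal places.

λ ≈ 0.000

w1 = Av₀ = (4, -5, 5)
w2 = Aw1 = (56, 0, -25)
Ratio at component: 0 / -5 = 0.000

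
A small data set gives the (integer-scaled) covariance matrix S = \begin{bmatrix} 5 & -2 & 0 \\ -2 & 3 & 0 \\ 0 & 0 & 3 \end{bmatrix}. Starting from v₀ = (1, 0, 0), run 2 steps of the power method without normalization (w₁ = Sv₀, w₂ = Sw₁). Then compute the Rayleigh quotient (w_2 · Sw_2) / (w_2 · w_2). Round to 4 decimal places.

6.2252

w1 = Sv₀ = (5, -2, 0)
w2 = Sw1 = (29, -16, 0)
Sw2 = (177, -106, 0)
w2·Sw2 = 29·177 + (-16)·(-106) + 0·0 = 6829; w2·w2 = 29·29 + (-16)·(-16) + 0·0 = 1097
λ ≈ 6829/1097 = 6.2252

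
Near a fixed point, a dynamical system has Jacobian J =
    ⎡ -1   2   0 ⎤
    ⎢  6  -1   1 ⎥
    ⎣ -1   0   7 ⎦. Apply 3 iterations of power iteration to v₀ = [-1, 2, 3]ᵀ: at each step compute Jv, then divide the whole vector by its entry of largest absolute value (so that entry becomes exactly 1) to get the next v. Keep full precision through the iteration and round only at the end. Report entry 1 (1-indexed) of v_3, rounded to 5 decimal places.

Jv0 = (5.000000, -5.000000, 22.000000); divide by 22.000000 → v1 = (0.227273, -0.227273, 1.000000)
Jv1 = (-0.681818, 2.590909, 6.772727); divide by 6.772727 → v2 = (-0.100671, 0.382550, 1.000000)
Jv2 = (0.865772, 0.013423, 7.100671); divide by 7.100671 → v3 = (0.121928, 0.001890, 1.000000)
Requested entry of v3: 129/1058 = 0.12193

0.12193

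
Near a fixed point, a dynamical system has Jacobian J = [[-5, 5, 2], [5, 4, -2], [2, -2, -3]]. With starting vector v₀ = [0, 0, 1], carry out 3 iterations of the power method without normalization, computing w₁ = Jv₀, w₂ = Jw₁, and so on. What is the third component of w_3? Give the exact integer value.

w1 = Jv₀ = ((-5)·0 + 5·0 + 2·1; 5·0 + 4·0 + (-2)·1; 2·0 + (-2)·0 + (-3)·1) = (2, -2, -3)
w2 = Jw1 = ((-5)·2 + 5·(-2) + 2·(-3); 5·2 + 4·(-2) + (-2)·(-3); 2·2 + (-2)·(-2) + (-3)·(-3)) = (-26, 8, 17)
w3 = Jw2 = (204, -132, -119)
The requested component of w3 is -119.

-119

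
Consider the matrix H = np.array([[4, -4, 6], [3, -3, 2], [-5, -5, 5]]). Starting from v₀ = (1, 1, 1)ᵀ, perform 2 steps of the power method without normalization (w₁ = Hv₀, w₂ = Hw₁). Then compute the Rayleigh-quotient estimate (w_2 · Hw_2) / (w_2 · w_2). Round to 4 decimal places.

w1 = Hv₀ = (6, 2, -5)
w2 = Hw1 = (-14, 2, -65)
Hw2 = (-454, -178, -265)
w2·Hw2 = (-14)·(-454) + 2·(-178) + (-65)·(-265) = 23225; w2·w2 = (-14)·(-14) + 2·2 + (-65)·(-65) = 4425
λ ≈ 23225/4425 = 5.2486

5.2486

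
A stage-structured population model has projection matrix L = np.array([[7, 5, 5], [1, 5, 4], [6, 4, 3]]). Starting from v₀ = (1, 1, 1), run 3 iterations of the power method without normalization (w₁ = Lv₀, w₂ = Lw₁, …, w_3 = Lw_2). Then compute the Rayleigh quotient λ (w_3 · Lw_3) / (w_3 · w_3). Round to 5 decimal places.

w1 = Lv₀ = (7·1 + 5·1 + 5·1; 1·1 + 5·1 + 4·1; 6·1 + 4·1 + 3·1) = (17, 10, 13)
w2 = Lw1 = (7·17 + 5·10 + 5·13; 1·17 + 5·10 + 4·13; 6·17 + 4·10 + 3·13) = (234, 119, 181)
w3 = Lw2 = (3138, 1553, 2423)
Lw3 = (41846, 20595, 32309)
w3·Lw3 = 3138·41846 + 1553·20595 + 2423·32309 = 241581490; w3·w3 = 3138·3138 + 1553·1553 + 2423·2423 = 18129782
λ ≈ 241581490/18129782 = 13.32512

λ ≈ 13.32512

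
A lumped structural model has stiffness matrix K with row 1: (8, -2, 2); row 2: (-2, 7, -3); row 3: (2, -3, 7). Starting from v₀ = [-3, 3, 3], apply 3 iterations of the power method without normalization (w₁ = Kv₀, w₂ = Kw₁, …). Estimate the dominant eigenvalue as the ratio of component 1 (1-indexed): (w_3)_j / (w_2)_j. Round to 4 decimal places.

λ ≈ 10.0000

w1 = Kv₀ = (8·(-3) + (-2)·3 + 2·3; (-2)·(-3) + 7·3 + (-3)·3; 2·(-3) + (-3)·3 + 7·3) = (-24, 18, 6)
w2 = Kw1 = (8·(-24) + (-2)·18 + 2·6; (-2)·(-24) + 7·18 + (-3)·6; 2·(-24) + (-3)·18 + 7·6) = (-216, 156, -60)
w3 = Kw2 = (-2160, 1704, -1320)
Ratio at component: -2160 / -216 = 10.0000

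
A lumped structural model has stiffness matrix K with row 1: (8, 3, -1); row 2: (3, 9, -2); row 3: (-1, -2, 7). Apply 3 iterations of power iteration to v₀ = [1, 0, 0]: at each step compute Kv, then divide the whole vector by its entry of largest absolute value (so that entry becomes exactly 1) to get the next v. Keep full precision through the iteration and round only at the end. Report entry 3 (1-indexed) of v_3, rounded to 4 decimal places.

-0.4236

Kv0 = (8.00000, 3.00000, -1.00000); divide by 8.00000 → v1 = (1.00000, 0.37500, -0.12500)
Kv1 = (9.25000, 6.62500, -2.62500); divide by 9.25000 → v2 = (1.00000, 0.71622, -0.28378)
Kv2 = (10.43243, 10.01351, -4.41892); divide by 10.43243 → v3 = (1.00000, 0.95984, -0.42358)
Requested entry of v3: -327/772 = -0.4236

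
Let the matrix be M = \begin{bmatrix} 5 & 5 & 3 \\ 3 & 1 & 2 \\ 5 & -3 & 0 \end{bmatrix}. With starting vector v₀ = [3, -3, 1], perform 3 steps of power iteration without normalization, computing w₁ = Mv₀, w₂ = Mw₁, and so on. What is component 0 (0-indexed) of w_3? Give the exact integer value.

933

w1 = Mv₀ = (3, 8, 24)
w2 = Mw1 = (127, 65, -9)
w3 = Mw2 = (933, 428, 440)
The requested component of w3 is 933.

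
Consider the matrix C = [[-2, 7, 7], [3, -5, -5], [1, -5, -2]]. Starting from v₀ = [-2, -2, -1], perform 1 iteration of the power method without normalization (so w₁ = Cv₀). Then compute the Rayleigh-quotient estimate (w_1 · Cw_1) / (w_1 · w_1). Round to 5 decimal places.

w1 = Cv₀ = ((-2)·(-2) + 7·(-2) + 7·(-1); 3·(-2) + (-5)·(-2) + (-5)·(-1); 1·(-2) + (-5)·(-2) + (-2)·(-1)) = (-17, 9, 10)
Cw1 = (167, -146, -82)
w1·Cw1 = (-17)·167 + 9·(-146) + 10·(-82) = -4973; w1·w1 = (-17)·(-17) + 9·9 + 10·10 = 470
λ ≈ -4973/470 = -10.58085

-10.58085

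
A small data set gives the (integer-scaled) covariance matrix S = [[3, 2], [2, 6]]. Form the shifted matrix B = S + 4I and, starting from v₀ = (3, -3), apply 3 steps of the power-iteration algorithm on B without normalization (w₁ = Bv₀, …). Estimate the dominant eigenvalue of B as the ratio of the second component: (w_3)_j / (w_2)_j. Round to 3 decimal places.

B = S + 4I has rows (7, 2); (2, 10)
w1 = Bv₀ = (7·3 + 2·(-3); 2·3 + 10·(-3)) = (15, -24)
w2 = Bw1 = (7·15 + 2·(-24); 2·15 + 10·(-24)) = (57, -210)
w3 = Bw2 = (-21, -1986)
Ratio: -1986/-210 = 9.457

9.457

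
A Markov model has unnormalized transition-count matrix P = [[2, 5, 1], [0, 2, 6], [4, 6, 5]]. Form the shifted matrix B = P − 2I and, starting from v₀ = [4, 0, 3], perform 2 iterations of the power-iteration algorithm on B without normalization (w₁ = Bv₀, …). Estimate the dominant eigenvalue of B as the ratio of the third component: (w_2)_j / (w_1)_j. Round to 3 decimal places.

7.800

B = P − 2I has rows (0, 5, 1); (0, 0, 6); (4, 6, 3)
w1 = Bv₀ = (0·4 + 5·0 + 1·3; 0·4 + 0·0 + 6·3; 4·4 + 6·0 + 3·3) = (3, 18, 25)
w2 = Bw1 = (0·3 + 5·18 + 1·25; 0·3 + 0·18 + 6·25; 4·3 + 6·18 + 3·25) = (115, 150, 195)
Ratio: 195/25 = 7.800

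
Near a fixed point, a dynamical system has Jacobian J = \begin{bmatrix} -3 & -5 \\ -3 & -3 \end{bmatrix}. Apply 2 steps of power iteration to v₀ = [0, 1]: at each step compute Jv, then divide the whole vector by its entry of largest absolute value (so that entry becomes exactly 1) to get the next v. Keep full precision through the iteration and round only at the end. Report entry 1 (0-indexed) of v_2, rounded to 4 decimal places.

Jv0 = (-5.00000, -3.00000); divide by -5.00000 → v1 = (1.00000, 0.60000)
Jv1 = (-6.00000, -4.80000); divide by -6.00000 → v2 = (1.00000, 0.80000)
Requested entry of v2: 24/30 = 0.8000

0.8000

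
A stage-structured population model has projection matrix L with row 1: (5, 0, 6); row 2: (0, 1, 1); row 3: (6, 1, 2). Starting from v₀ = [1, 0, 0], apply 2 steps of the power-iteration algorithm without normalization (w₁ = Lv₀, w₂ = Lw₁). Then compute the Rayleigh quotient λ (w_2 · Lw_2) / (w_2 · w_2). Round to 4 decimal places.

w1 = Lv₀ = (5·1 + 0·0 + 6·0; 0·1 + 1·0 + 1·0; 6·1 + 1·0 + 2·0) = (5, 0, 6)
w2 = Lw1 = (5·5 + 0·0 + 6·6; 0·5 + 1·0 + 1·6; 6·5 + 1·0 + 2·6) = (61, 6, 42)
Lw2 = (557, 48, 456)
w2·Lw2 = 61·557 + 6·48 + 42·456 = 53417; w2·w2 = 61·61 + 6·6 + 42·42 = 5521
λ ≈ 53417/5521 = 9.6752

9.6752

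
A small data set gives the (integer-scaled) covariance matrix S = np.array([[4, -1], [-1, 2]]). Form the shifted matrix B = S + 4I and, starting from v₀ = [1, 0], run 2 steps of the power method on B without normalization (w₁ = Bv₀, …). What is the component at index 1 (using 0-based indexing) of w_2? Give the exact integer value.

B = S + 4I has rows (8, -1); (-1, 6)
w1 = Bv₀ = (8, -1)
w2 = Bw1 = (65, -14)
Requested component of w2: -14

-14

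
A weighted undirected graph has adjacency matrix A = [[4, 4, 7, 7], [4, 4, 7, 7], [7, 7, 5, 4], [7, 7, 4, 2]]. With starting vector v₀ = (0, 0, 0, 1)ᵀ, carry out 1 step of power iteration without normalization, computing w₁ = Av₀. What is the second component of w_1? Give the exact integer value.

w1 = Av₀ = (4·0 + 4·0 + 7·0 + 7·1; 4·0 + 4·0 + 7·0 + 7·1; 7·0 + 7·0 + 5·0 + 4·1; 7·0 + 7·0 + 4·0 + 2·1) = (7, 7, 4, 2)
The requested component of w1 is 7.

7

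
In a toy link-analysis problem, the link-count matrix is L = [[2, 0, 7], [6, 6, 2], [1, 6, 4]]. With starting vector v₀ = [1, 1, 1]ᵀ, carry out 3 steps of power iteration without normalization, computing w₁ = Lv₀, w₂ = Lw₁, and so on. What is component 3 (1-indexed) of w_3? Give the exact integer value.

1603

w1 = Lv₀ = (9, 14, 11)
w2 = Lw1 = (95, 160, 137)
w3 = Lw2 = (1149, 1804, 1603)
The requested component of w3 is 1603.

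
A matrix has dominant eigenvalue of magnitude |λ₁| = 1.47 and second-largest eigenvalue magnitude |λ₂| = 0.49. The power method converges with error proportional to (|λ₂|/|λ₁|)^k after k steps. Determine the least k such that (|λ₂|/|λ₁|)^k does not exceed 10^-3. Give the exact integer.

|λ₂/λ₁| = 0.49/1.47 = 0.33333
Need k ≥ ln(10^-3) / ln(0.33333) = -6.9078 / -1.0986 ≈ 6.288
Smallest integer k satisfying the bound: 7

7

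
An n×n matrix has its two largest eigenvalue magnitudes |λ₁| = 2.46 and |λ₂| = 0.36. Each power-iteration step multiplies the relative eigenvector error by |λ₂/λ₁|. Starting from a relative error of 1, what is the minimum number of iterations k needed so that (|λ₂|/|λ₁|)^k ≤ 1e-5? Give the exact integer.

6

|λ₂/λ₁| = 0.36/2.46 = 0.14634
Need k ≥ ln(1e-5) / ln(0.14634) = -11.5129 / -1.9218 ≈ 5.991
Smallest integer k satisfying the bound: 6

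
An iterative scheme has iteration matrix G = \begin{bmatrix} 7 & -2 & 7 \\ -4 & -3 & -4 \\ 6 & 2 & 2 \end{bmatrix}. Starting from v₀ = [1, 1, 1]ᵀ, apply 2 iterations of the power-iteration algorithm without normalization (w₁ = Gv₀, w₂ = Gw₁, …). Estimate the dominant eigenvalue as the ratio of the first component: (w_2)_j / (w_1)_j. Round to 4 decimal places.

λ ≈ 14.6667

w1 = Gv₀ = (7·1 + (-2)·1 + 7·1; (-4)·1 + (-3)·1 + (-4)·1; 6·1 + 2·1 + 2·1) = (12, -11, 10)
w2 = Gw1 = (7·12 + (-2)·(-11) + 7·10; (-4)·12 + (-3)·(-11) + (-4)·10; 6·12 + 2·(-11) + 2·10) = (176, -55, 70)
Ratio at component: 176 / 12 = 14.6667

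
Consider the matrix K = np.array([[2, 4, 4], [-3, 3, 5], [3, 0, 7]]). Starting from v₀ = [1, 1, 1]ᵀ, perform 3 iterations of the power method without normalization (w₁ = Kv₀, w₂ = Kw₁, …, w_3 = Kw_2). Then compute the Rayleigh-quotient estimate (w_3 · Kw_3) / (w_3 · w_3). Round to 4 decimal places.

w1 = Kv₀ = (2·1 + 4·1 + 4·1; (-3)·1 + 3·1 + 5·1; 3·1 + 0·1 + 7·1) = (10, 5, 10)
w2 = Kw1 = (2·10 + 4·5 + 4·10; (-3)·10 + 3·5 + 5·10; 3·10 + 0·5 + 7·10) = (80, 35, 100)
w3 = Kw2 = (700, 365, 940)
Kw3 = (6620, 3695, 8680)
w3·Kw3 = 700·6620 + 365·3695 + 940·8680 = 14141875; w3·w3 = 700·700 + 365·365 + 940·940 = 1506825
λ ≈ 14141875/1506825 = 9.3852

9.3852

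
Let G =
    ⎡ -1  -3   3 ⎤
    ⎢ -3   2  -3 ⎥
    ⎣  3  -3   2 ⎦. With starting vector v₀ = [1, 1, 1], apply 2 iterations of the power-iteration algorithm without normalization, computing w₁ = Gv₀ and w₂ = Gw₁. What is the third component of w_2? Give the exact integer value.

w1 = Gv₀ = ((-1)·1 + (-3)·1 + 3·1; (-3)·1 + 2·1 + (-3)·1; 3·1 + (-3)·1 + 2·1) = (-1, -4, 2)
w2 = Gw1 = ((-1)·(-1) + (-3)·(-4) + 3·2; (-3)·(-1) + 2·(-4) + (-3)·2; 3·(-1) + (-3)·(-4) + 2·2) = (19, -11, 13)
The requested component of w2 is 13.

13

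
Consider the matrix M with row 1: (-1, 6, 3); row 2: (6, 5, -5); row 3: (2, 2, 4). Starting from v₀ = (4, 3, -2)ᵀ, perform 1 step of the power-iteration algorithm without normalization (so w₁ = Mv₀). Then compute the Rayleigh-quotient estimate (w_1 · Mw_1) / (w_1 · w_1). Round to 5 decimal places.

λ ≈ 6.45622

w1 = Mv₀ = (8, 49, 6)
Mw1 = (304, 263, 138)
w1·Mw1 = 8·304 + 49·263 + 6·138 = 16147; w1·w1 = 8·8 + 49·49 + 6·6 = 2501
λ ≈ 16147/2501 = 6.45622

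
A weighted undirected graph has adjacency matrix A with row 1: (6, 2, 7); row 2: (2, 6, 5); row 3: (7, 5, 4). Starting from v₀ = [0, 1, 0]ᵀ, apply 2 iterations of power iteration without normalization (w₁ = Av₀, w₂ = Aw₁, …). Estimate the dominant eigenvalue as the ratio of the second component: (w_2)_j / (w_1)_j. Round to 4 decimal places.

w1 = Av₀ = (2, 6, 5)
w2 = Aw1 = (59, 65, 64)
Ratio at component: 65 / 6 = 10.8333

10.8333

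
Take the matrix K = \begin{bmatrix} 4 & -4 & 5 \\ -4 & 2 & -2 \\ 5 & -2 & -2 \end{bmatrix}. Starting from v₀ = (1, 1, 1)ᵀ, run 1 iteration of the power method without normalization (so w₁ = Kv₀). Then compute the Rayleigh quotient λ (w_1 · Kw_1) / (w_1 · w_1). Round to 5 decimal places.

8.47619

w1 = Kv₀ = (4·1 + (-4)·1 + 5·1; (-4)·1 + 2·1 + (-2)·1; 5·1 + (-2)·1 + (-2)·1) = (5, -4, 1)
Kw1 = (41, -30, 31)
w1·Kw1 = 5·41 + (-4)·(-30) + 1·31 = 356; w1·w1 = 5·5 + (-4)·(-4) + 1·1 = 42
λ ≈ 356/42 = 8.47619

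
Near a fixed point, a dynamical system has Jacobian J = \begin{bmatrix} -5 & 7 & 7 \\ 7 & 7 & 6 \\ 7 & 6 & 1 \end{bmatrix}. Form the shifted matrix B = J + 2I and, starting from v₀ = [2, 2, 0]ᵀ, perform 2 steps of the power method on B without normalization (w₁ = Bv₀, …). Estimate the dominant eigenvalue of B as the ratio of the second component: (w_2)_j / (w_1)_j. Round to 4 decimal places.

μ ≈ 15.6250

B = J + 2I has rows (-3, 7, 7); (7, 9, 6); (7, 6, 3)
w1 = Bv₀ = ((-3)·2 + 7·2 + 7·0; 7·2 + 9·2 + 6·0; 7·2 + 6·2 + 3·0) = (8, 32, 26)
w2 = Bw1 = ((-3)·8 + 7·32 + 7·26; 7·8 + 9·32 + 6·26; 7·8 + 6·32 + 3·26) = (382, 500, 326)
Ratio: 500/32 = 15.6250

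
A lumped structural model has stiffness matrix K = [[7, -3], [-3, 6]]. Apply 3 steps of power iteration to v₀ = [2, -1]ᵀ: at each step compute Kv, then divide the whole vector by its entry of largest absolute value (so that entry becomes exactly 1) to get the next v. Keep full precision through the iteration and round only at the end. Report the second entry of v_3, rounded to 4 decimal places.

-0.8274

Kv0 = (17.00000, -12.00000); divide by 17.00000 → v1 = (1.00000, -0.70588)
Kv1 = (9.11765, -7.23529); divide by 9.11765 → v2 = (1.00000, -0.79355)
Kv2 = (9.38065, -7.76129); divide by 9.38065 → v3 = (1.00000, -0.82737)
Requested entry of v3: -1203/1454 = -0.8274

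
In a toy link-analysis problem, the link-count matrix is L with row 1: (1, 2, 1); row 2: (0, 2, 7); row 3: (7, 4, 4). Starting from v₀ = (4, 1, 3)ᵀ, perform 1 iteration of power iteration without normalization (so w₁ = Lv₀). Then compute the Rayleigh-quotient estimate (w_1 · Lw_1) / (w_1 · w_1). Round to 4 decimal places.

w1 = Lv₀ = (1·4 + 2·1 + 1·3; 0·4 + 2·1 + 7·3; 7·4 + 4·1 + 4·3) = (9, 23, 44)
Lw1 = (99, 354, 331)
w1·Lw1 = 9·99 + 23·354 + 44·331 = 23597; w1·w1 = 9·9 + 23·23 + 44·44 = 2546
λ ≈ 23597/2546 = 9.2683

λ ≈ 9.2683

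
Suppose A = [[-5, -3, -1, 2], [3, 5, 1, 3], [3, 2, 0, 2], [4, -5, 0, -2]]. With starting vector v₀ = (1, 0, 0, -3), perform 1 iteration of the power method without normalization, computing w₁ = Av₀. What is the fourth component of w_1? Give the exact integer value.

10

w1 = Av₀ = ((-5)·1 + (-3)·0 + (-1)·0 + 2·(-3); 3·1 + 5·0 + 1·0 + 3·(-3); 3·1 + 2·0 + 0·0 + 2·(-3); 4·1 + (-5)·0 + 0·0 + (-2)·(-3)) = (-11, -6, -3, 10)
The requested component of w1 is 10.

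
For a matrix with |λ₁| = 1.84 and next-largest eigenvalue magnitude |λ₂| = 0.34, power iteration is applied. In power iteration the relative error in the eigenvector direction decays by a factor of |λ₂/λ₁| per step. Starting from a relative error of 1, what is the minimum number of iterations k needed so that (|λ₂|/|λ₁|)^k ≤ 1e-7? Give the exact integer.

10

|λ₂/λ₁| = 0.34/1.84 = 0.18478
Need k ≥ ln(1e-7) / ln(0.18478) = -16.1181 / -1.6886 ≈ 9.545
Smallest integer k satisfying the bound: 10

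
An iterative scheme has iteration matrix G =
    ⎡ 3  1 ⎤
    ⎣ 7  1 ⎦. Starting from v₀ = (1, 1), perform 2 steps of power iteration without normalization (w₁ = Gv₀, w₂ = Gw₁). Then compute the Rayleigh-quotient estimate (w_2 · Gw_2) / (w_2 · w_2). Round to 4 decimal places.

w1 = Gv₀ = (4, 8)
w2 = Gw1 = (20, 36)
Gw2 = (96, 176)
w2·Gw2 = 20·96 + 36·176 = 8256; w2·w2 = 20·20 + 36·36 = 1696
λ ≈ 8256/1696 = 4.8679

4.8679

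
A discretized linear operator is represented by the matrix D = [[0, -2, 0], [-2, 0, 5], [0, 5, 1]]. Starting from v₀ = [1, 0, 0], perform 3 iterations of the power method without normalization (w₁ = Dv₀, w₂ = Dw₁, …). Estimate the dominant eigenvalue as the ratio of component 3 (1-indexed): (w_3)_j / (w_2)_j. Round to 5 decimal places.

w1 = Dv₀ = (0·1 + (-2)·0 + 0·0; (-2)·1 + 0·0 + 5·0; 0·1 + 5·0 + 1·0) = (0, -2, 0)
w2 = Dw1 = (0·0 + (-2)·(-2) + 0·0; (-2)·0 + 0·(-2) + 5·0; 0·0 + 5·(-2) + 1·0) = (4, 0, -10)
w3 = Dw2 = (0, -58, -10)
Ratio at component: -10 / -10 = 1.00000

1.00000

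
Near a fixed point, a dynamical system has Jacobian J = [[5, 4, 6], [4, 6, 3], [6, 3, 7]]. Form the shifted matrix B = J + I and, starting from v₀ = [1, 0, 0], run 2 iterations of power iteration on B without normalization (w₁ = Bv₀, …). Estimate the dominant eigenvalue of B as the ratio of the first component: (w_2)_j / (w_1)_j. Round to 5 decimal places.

B = J + I has rows (6, 4, 6); (4, 7, 3); (6, 3, 8)
w1 = Bv₀ = (6, 4, 6)
w2 = Bw1 = (88, 70, 96)
Ratio: 88/6 = 14.66667

μ ≈ 14.66667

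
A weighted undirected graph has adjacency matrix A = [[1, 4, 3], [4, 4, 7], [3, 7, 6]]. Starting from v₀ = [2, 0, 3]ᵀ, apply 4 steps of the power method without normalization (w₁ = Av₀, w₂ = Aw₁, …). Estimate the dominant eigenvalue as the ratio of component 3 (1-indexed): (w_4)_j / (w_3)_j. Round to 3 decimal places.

13.989

w1 = Av₀ = (11, 29, 24)
w2 = Aw1 = (199, 328, 380)
w3 = Aw2 = (2651, 4768, 5173)
w4 = Aw3 = (37242, 65887, 72367)
Ratio at component: 72367 / 5173 = 13.989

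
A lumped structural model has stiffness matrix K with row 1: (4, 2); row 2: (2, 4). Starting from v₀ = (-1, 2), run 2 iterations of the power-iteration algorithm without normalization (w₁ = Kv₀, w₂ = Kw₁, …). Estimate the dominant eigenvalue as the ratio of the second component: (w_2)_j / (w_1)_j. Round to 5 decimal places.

w1 = Kv₀ = (0, 6)
w2 = Kw1 = (12, 24)
Ratio at component: 24 / 6 = 4.00000

λ ≈ 4.00000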